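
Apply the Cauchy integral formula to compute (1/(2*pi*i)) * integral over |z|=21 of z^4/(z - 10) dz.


Step 1: f(z) = z^4, a = 10 is inside |z| = 21
Step 2: By Cauchy integral formula: (1/(2pi*i)) * integral = f(a)
Step 3: f(10) = 10^4 = 10000

10000


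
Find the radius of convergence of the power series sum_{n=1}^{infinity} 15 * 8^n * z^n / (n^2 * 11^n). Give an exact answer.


Step 1: General term a_n = 15 * 8^n / (n^2 * 11^n)
Step 2: By the root test, |a_n|^(1/n) = 15^(1/n) * 8 / (n^(2/n) * 11) -> 8/11 as n -> infinity (since 15^(1/n) -> 1 and n^(2/n) -> 1)
Step 3: R = 1/lim|a_n|^(1/n) = 11/8

11/8


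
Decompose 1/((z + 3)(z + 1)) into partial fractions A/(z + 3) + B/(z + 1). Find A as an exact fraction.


Step 1: Multiply both sides by (z + 3) and set z = -3
Step 2: A = 1 / (-3 + 1)
Step 3: A = 1 / (-2)
Step 4: A = -1/2

-1/2


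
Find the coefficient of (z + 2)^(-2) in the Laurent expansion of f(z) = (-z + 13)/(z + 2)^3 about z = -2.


Step 1: Write the numerator in powers of (z + 2): -z + 13 = -(z + 2) + (-1*(-2) + 13) = -(z + 2) + 15
Step 2: Divide by (z + 2)^3: f(z) = 15(z + 2)^(-3) - (z + 2)^(-2)
Step 3: This finite sum is the Laurent series of f about z = -2.
Step 4: Coefficient of (z + 2)^(-2) = coefficient of (z + 2) in the re-centred numerator = -1

-1


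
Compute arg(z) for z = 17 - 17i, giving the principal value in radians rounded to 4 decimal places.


Step 1: z = 17 - 17i
Step 2: arg(z) = atan2(-17, 17)
Step 3: arg(z) = -0.7854

-0.7854


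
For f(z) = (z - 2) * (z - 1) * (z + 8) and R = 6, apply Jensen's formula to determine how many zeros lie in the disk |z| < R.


Jensen's formula: (1/2pi)*integral log|f(Re^it)|dt = log|f(0)| + sum_{|a_k|<R} log(R/|a_k|)
Step 1: f(0) = (-2) * (-1) * 8 = 16
Step 2: log|f(0)| = log|2| + log|1| + log|-8| = 2.7726
Step 3: Zeros inside |z| < 6: 2, 1
Step 4: Jensen sum = log(6/2) + log(6/1) = 2.8904
Step 5: n(R) = number of terms in the Jensen sum = count of zeros inside |z| < 6 = 2

2


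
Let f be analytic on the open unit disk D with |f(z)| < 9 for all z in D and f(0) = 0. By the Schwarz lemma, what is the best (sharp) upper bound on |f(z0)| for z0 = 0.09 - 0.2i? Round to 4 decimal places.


Step 1: g = f/9 maps D -> D with g(0) = 0, so by the Schwarz lemma |g(z)| <= |z|, i.e. |f(z)| <= 9|z|; this is sharp (f(z) = 9z).
Step 2: |z0|^2 = 0.09^2 + (-0.2)^2 = 0.0481
Step 3: |z0| = sqrt(0.0481) = 0.219317
Step 4: Best bound = 9 * |z0| = 9 * 0.219317 = 1.9739

1.9739


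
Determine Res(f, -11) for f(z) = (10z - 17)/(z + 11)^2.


Step 1: Pole of order 2 at z = -11
Step 2: Res = lim d/dz [(z + 11)^2 * f(z)] as z -> -11
Step 3: (z + 11)^2 * f(z) = 10z - 17
Step 4: d/dz[10z - 17] = 10

10


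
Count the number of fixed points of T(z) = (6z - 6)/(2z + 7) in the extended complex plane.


Step 1: Fixed points satisfy T(z) = z
Step 2: 2z^2 + z + 6 = 0
Step 3: Discriminant = 1^2 - 4*2*6 = -47
Step 4: Number of fixed points = 2

2


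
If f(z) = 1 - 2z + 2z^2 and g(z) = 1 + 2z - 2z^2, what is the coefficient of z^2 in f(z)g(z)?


Step 1: z^2 term in f*g comes from: (1)*(-2z^2) + (-2z)*(2z) + (2z^2)*(1)
Step 2: = -2 - 4 + 2
Step 3: = -4

-4


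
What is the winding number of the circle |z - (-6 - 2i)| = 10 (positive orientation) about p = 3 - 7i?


Step 1: Center c = (-6, -2), radius = 10
Step 2: |p - c|^2 = 9^2 + (-5)^2 = 106
Step 3: r^2 = 100
Step 4: |p-c| > r so winding number = 0

0


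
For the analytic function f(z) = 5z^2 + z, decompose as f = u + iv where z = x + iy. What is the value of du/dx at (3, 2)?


Step 1: f(z) = 5(x+iy)^2 + (x+iy) + 0
Step 2: u = 5(x^2 - y^2) + x + 0
Step 3: u_x = 10x + 1
Step 4: At (3, 2): u_x = 30 + 1 = 31

31


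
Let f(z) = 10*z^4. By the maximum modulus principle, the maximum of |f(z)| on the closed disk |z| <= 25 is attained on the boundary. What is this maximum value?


Step 1: On |z| = 25, |f(z)| = 10 * |z|^4 = 10 * 25^4
Step 2: By maximum modulus principle, maximum is on boundary.
Step 3: Maximum = 10 * 390625 = 3906250

3906250


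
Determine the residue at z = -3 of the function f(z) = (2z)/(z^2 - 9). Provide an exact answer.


Step 1: Q(z) = z^2 - 9 = (z + 3)(z - 3)
Step 2: Q'(z) = 2z
Step 3: Q'(-3) = -6, P(-3) = -6
Step 4: Res = P(-3)/Q'(-3) = -6/(-6) = 1

1


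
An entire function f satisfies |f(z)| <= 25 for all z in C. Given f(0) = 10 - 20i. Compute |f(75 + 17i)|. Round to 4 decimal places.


Step 1: By Liouville's theorem, a bounded entire function is constant.
Step 2: f(z) = f(0) = 10 - 20i for all z.
Step 3: |f(w)| = |10 - 20i| = sqrt(100 + 400)
Step 4: = 22.3607

22.3607


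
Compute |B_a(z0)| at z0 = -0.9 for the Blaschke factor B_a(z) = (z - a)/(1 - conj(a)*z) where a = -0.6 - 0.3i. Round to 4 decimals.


Step 1: Numerator z0 - a = -0.9 - (-0.6 - 0.3i) = -0.3 + 0.3i
Step 2: Denominator 1 - conj(a)*z0 = 1 - (-0.6 + 0.3i)*(-0.9) = 0.46 + 0.27i
Step 3: |z0 - a|^2 = (-0.3)^2 + 0.3^2 = 0.18; |1 - conj(a)*z0|^2 = 0.46^2 + 0.27^2 = 0.2845
Step 4: |B_a(-0.9)| = sqrt(0.18 / 0.2845) = sqrt(0.632689)
Step 5: = 0.7954

0.7954


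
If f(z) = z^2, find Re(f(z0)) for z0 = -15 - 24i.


Step 1: z0 = -15 - 24i
Step 2: z0^2 = (-15)^2 - (-24)^2 + 720i
Step 3: real part = 225 - 576 = -351

-351


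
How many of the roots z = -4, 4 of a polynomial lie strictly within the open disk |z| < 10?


Step 1: Check each root:
  z = -4: |-4| = 4 < 10
  z = 4: |4| = 4 < 10
Step 2: Count = 2

2


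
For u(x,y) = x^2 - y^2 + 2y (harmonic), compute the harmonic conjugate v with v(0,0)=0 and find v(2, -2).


Step 1: v_x = -u_y = 2y - 2
Step 2: v_y = u_x = 2x + 0
Step 3: v = 2xy - 2x + C
Step 4: v(0,0) = 0 => C = 0
Step 5: v(2, -2) = -12

-12


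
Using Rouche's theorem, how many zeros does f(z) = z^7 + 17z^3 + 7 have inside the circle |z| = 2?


Step 1: On |z| = 2 the three terms have sizes |z^7| = 2^7 = 128, |17z^3| = 17*2^3 = 136, |7| = 7
Step 2: The dominant term is g(z) = 17z^3; let h(z) = z^7 + 7 so f = g + h
Step 3: On |z| = 2: |g| = 136 and |h| <= 128 + 7 = 135
Step 4: Since 136 > 135, |h| < |g| on |z| = 2, so by Rouche f has the same number of zeros as g inside |z| < 2
Step 5: g(z) = 17z^3 has 3 zeros (at the origin, multiplicity 3) inside |z| < 2. Answer = 3

3


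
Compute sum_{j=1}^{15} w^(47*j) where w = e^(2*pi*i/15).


Step 1: The sum sum_{j=1}^{n} w^(k*j) equals n if n | k, else 0.
Step 2: Here n = 15, k = 47
Step 3: Does n divide k? 15 | 47 -> False
Step 4: Sum = 0

0


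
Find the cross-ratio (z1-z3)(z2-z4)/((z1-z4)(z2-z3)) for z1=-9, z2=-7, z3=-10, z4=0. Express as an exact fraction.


Step 1: (z1-z3)(z2-z4) = 1 * (-7) = -7
Step 2: (z1-z4)(z2-z3) = (-9) * 3 = -27
Step 3: Cross-ratio = 7/27 = 7/27

7/27


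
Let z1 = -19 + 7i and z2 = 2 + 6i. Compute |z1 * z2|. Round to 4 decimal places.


Step 1: |z1| = sqrt((-19)^2 + 7^2) = sqrt(410)
Step 2: |z2| = sqrt(2^2 + 6^2) = sqrt(40)
Step 3: |z1*z2| = |z1|*|z2| = sqrt(410) * sqrt(40) = sqrt(410 * 40) = sqrt(16400)
Step 4: = 128.0625

128.0625


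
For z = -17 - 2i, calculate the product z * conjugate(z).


Step 1: conj(z) = -17 + 2i
Step 2: z * conj(z) = (-17)^2 + (-2)^2
Step 3: = 289 + 4 = 293

293


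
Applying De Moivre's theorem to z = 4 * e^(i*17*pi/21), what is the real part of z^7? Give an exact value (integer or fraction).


Step 1: By De Moivre's theorem, z^7 = 4^7 * e^(i*7*17*pi/21) = 16384 * (cos(17*pi/3) + i*sin(17*pi/3))
Step 2: |z|^7 = 4^7 = 16384
Step 3: Reduce the angle mod 2*pi: 17*pi/3 - 4*pi = 5*pi/3
Step 4: cos(5*pi/3) = 1/2
Step 5: Re(z^7) = 16384 * 1/2 = 8192

8192


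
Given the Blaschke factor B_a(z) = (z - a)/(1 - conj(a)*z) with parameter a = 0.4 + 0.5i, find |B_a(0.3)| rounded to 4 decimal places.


Step 1: Numerator z0 - a = 0.3 - (0.4 + 0.5i) = -0.1 - 0.5i
Step 2: Denominator 1 - conj(a)*z0 = 1 - (0.4 - 0.5i)*0.3 = 0.88 + 0.15i
Step 3: |z0 - a|^2 = (-0.1)^2 + (-0.5)^2 = 0.26; |1 - conj(a)*z0|^2 = 0.88^2 + 0.15^2 = 0.7969
Step 4: |B_a(0.3)| = sqrt(0.26 / 0.7969) = sqrt(0.326264)
Step 5: = 0.5712

0.5712


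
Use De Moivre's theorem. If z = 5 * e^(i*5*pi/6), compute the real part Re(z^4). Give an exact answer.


Step 1: By De Moivre's theorem, z^4 = 5^4 * e^(i*4*5*pi/6) = 625 * (cos(10*pi/3) + i*sin(10*pi/3))
Step 2: |z|^4 = 5^4 = 625
Step 3: Reduce the angle mod 2*pi: 10*pi/3 - 2*pi = 4*pi/3
Step 4: cos(4*pi/3) = -1/2
Step 5: Re(z^4) = 625 * (-1/2) = -625/2

-625/2


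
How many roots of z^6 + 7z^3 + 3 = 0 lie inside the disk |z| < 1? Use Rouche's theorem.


Step 1: On |z| = 1 the three terms have sizes |z^6| = 1^6 = 1, |7z^3| = 7*1^3 = 7, |3| = 3
Step 2: The dominant term is g(z) = 7z^3; let h(z) = z^6 + 3 so f = g + h
Step 3: On |z| = 1: |g| = 7 and |h| <= 1 + 3 = 4
Step 4: Since 7 > 4, |h| < |g| on |z| = 1, so by Rouche f has the same number of zeros as g inside |z| < 1
Step 5: g(z) = 7z^3 has 3 zeros (at the origin, multiplicity 3) inside |z| < 1. Answer = 3

3


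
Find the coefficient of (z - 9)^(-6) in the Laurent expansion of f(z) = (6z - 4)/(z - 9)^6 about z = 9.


Step 1: Write the numerator in powers of (z - 9): 6z - 4 = 6(z - 9) + (6*9 - 4) = 6(z - 9) + 50
Step 2: Divide by (z - 9)^6: f(z) = 50(z - 9)^(-6) + 6(z - 9)^(-5)
Step 3: This finite sum is the Laurent series of f about z = 9.
Step 4: Coefficient of (z - 9)^(-6) = 6*9 - 4 = 50

50


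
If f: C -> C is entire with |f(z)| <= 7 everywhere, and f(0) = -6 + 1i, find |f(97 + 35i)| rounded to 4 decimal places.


Step 1: By Liouville's theorem, a bounded entire function is constant.
Step 2: f(z) = f(0) = -6 + 1i for all z.
Step 3: |f(w)| = |-6 + 1i| = sqrt(36 + 1)
Step 4: = 6.0828

6.0828


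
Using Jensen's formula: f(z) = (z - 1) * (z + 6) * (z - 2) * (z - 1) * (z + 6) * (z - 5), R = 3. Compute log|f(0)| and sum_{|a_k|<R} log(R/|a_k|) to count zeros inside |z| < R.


Jensen's formula: (1/2pi)*integral log|f(Re^it)|dt = log|f(0)| + sum_{|a_k|<R} log(R/|a_k|)
Step 1: f(0) = (-1) * 6 * (-2) * (-1) * 6 * (-5) = 360
Step 2: log|f(0)| = log|1| + log|-6| + log|2| + log|1| + log|-6| + log|5| = 5.8861
Step 3: Zeros inside |z| < 3: 1, 2, 1
Step 4: Jensen sum = log(3/1) + log(3/2) + log(3/1) = 2.6027
Step 5: n(R) = number of terms in the Jensen sum = count of zeros inside |z| < 3 = 3

3


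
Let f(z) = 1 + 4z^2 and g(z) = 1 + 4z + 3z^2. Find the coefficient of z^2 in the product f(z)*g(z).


Step 1: z^2 term in f*g comes from: (1)*(3z^2) + (0)*(4z) + (4z^2)*(1)
Step 2: = 3 + 0 + 4
Step 3: = 7

7


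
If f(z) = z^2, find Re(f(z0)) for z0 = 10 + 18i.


Step 1: z0 = 10 + 18i
Step 2: z0^2 = 10^2 - 18^2 + 360i
Step 3: real part = 100 - 324 = -224

-224


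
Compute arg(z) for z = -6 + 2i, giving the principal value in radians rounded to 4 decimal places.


Step 1: z = -6 + 2i
Step 2: arg(z) = atan2(2, -6)
Step 3: arg(z) = 2.8198

2.8198


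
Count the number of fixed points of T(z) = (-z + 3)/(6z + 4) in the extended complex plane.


Step 1: Fixed points satisfy T(z) = z
Step 2: 6z^2 + 5z - 3 = 0
Step 3: Discriminant = 5^2 - 4*6*(-3) = 97
Step 4: Number of fixed points = 2

2


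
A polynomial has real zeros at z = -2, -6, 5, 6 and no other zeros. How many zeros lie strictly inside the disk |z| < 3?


Step 1: Check each root:
  z = -2: |-2| = 2 < 3
  z = -6: |-6| = 6 >= 3
  z = 5: |5| = 5 >= 3
  z = 6: |6| = 6 >= 3
Step 2: Count = 1

1


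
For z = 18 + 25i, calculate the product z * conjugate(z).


Step 1: conj(z) = 18 - 25i
Step 2: z * conj(z) = 18^2 + 25^2
Step 3: = 324 + 625 = 949

949


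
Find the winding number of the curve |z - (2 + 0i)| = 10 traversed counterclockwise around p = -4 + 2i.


Step 1: Center c = (2, 0), radius = 10
Step 2: |p - c|^2 = (-6)^2 + 2^2 = 40
Step 3: r^2 = 100
Step 4: |p-c| < r so winding number = 1

1


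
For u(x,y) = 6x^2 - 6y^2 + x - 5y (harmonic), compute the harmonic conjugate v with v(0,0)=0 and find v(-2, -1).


Step 1: v_x = -u_y = 12y + 5
Step 2: v_y = u_x = 12x + 1
Step 3: v = 12xy + 5x + y + C
Step 4: v(0,0) = 0 => C = 0
Step 5: v(-2, -1) = 13

13


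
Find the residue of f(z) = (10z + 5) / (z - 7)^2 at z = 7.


Step 1: Pole of order 2 at z = 7
Step 2: Res = lim d/dz [(z - 7)^2 * f(z)] as z -> 7
Step 3: (z - 7)^2 * f(z) = 10z + 5
Step 4: d/dz[10z + 5] = 10

10


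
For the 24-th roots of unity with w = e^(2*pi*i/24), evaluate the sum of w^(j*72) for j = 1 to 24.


Step 1: The sum sum_{j=1}^{n} w^(k*j) equals n if n | k, else 0.
Step 2: Here n = 24, k = 72
Step 3: Does n divide k? 24 | 72 -> True
Step 4: Sum = 24

24


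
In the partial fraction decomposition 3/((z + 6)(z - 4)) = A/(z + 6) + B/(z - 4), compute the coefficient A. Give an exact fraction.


Step 1: Multiply both sides by (z + 6) and set z = -6
Step 2: A = 3 / (-6 - 4)
Step 3: A = 3 / (-10)
Step 4: A = -3/10

-3/10


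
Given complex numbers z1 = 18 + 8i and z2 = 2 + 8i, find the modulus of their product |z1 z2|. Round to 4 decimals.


Step 1: |z1| = sqrt(18^2 + 8^2) = sqrt(388)
Step 2: |z2| = sqrt(2^2 + 8^2) = sqrt(68)
Step 3: |z1*z2| = |z1|*|z2| = sqrt(388) * sqrt(68) = sqrt(388 * 68) = sqrt(26384)
Step 4: = 162.4315

162.4315


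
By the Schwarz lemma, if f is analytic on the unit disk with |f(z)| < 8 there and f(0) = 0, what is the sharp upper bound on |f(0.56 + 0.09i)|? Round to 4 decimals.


Step 1: g = f/8 maps D -> D with g(0) = 0, so by the Schwarz lemma |g(z)| <= |z|, i.e. |f(z)| <= 8|z|; this is sharp (f(z) = 8z).
Step 2: |z0|^2 = 0.56^2 + 0.09^2 = 0.3217
Step 3: |z0| = sqrt(0.3217) = 0.567186
Step 4: Best bound = 8 * |z0| = 8 * 0.567186 = 4.5375

4.5375


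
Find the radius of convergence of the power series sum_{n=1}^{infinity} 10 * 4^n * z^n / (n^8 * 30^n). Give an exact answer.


Step 1: General term a_n = 10 * 4^n / (n^8 * 30^n)
Step 2: By the root test, |a_n|^(1/n) = 10^(1/n) * 4 / (n^(8/n) * 30) -> 4/30 as n -> infinity (since 10^(1/n) -> 1 and n^(8/n) -> 1)
Step 3: R = 1/lim|a_n|^(1/n) = 30/4 = 15/2

15/2


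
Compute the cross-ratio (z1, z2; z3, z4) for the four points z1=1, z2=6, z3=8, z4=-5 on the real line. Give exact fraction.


Step 1: (z1-z3)(z2-z4) = (-7) * 11 = -77
Step 2: (z1-z4)(z2-z3) = 6 * (-2) = -12
Step 3: Cross-ratio = 77/12 = 77/12

77/12


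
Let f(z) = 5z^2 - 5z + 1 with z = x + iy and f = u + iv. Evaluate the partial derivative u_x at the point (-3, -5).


Step 1: f(z) = 5(x+iy)^2 - 5(x+iy) + 1
Step 2: u = 5(x^2 - y^2) - 5x + 1
Step 3: u_x = 10x - 5
Step 4: At (-3, -5): u_x = -30 - 5 = -35

-35


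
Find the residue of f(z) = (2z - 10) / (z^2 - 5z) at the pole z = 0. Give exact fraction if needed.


Step 1: Q(z) = z^2 - 5z = (z)(z - 5)
Step 2: Q'(z) = 2z - 5
Step 3: Q'(0) = -5, P(0) = -10
Step 4: Res = P(0)/Q'(0) = -10/(-5) = 2

2


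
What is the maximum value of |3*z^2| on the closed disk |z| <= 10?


Step 1: On |z| = 10, |f(z)| = 3 * |z|^2 = 3 * 10^2
Step 2: By maximum modulus principle, maximum is on boundary.
Step 3: Maximum = 3 * 100 = 300

300


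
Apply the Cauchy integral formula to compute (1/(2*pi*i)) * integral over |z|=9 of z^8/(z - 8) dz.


Step 1: f(z) = z^8, a = 8 is inside |z| = 9
Step 2: By Cauchy integral formula: (1/(2pi*i)) * integral = f(a)
Step 3: f(8) = 8^8 = 16777216

16777216


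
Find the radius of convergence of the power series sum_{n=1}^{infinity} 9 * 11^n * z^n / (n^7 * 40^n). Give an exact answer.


Step 1: General term a_n = 9 * 11^n / (n^7 * 40^n)
Step 2: By the root test, |a_n|^(1/n) = 9^(1/n) * 11 / (n^(7/n) * 40) -> 11/40 as n -> infinity (since 9^(1/n) -> 1 and n^(7/n) -> 1)
Step 3: R = 1/lim|a_n|^(1/n) = 40/11

40/11


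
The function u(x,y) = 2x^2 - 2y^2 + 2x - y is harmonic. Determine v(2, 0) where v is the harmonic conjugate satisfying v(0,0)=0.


Step 1: v_x = -u_y = 4y + 1
Step 2: v_y = u_x = 4x + 2
Step 3: v = 4xy + x + 2y + C
Step 4: v(0,0) = 0 => C = 0
Step 5: v(2, 0) = 2

2


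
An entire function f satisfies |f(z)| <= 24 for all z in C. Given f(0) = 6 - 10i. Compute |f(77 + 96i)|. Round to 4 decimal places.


Step 1: By Liouville's theorem, a bounded entire function is constant.
Step 2: f(z) = f(0) = 6 - 10i for all z.
Step 3: |f(w)| = |6 - 10i| = sqrt(36 + 100)
Step 4: = 11.6619

11.6619


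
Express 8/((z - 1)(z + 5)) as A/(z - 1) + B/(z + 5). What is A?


Step 1: Multiply both sides by (z - 1) and set z = 1
Step 2: A = 8 / (1 + 5)
Step 3: A = 8 / 6
Step 4: A = 4/3

4/3


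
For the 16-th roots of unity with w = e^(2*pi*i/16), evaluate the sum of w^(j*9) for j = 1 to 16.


Step 1: The sum sum_{j=1}^{n} w^(k*j) equals n if n | k, else 0.
Step 2: Here n = 16, k = 9
Step 3: Does n divide k? 16 | 9 -> False
Step 4: Sum = 0

0


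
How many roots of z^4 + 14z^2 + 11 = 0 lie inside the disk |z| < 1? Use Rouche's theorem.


Step 1: On |z| = 1 the three terms have sizes |z^4| = 1^4 = 1, |14z^2| = 14*1^2 = 14, |11| = 11
Step 2: The dominant term is g(z) = 14z^2; let h(z) = z^4 + 11 so f = g + h
Step 3: On |z| = 1: |g| = 14 and |h| <= 1 + 11 = 12
Step 4: Since 14 > 12, |h| < |g| on |z| = 1, so by Rouche f has the same number of zeros as g inside |z| < 1
Step 5: g(z) = 14z^2 has 2 zeros (at the origin, multiplicity 2) inside |z| < 1. Answer = 2

2


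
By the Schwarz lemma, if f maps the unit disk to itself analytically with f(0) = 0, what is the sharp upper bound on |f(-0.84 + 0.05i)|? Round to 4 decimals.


Step 1: Schwarz lemma: if f: D -> D is analytic with f(0) = 0, then |f(z)| <= |z| for all z in D, and this is sharp (f(z) = z).
Step 2: |z0|^2 = (-0.84)^2 + 0.05^2 = 0.7081
Step 3: |z0| = sqrt(0.7081) = 0.841487
Step 4: Best bound = |z0| = 0.8415

0.8415


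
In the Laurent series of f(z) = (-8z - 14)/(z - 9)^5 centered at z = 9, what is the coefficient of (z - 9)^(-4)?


Step 1: Write the numerator in powers of (z - 9): -8z - 14 = -8(z - 9) + (-8*9 - 14) = -8(z - 9) - 86
Step 2: Divide by (z - 9)^5: f(z) = -86(z - 9)^(-5) - 8(z - 9)^(-4)
Step 3: This finite sum is the Laurent series of f about z = 9.
Step 4: Coefficient of (z - 9)^(-4) = coefficient of (z - 9) in the re-centred numerator = -8

-8


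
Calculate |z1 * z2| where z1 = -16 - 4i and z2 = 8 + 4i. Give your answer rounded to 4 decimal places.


Step 1: |z1| = sqrt((-16)^2 + (-4)^2) = sqrt(272)
Step 2: |z2| = sqrt(8^2 + 4^2) = sqrt(80)
Step 3: |z1*z2| = |z1|*|z2| = sqrt(272) * sqrt(80) = sqrt(272 * 80) = sqrt(21760)
Step 4: = 147.5127

147.5127


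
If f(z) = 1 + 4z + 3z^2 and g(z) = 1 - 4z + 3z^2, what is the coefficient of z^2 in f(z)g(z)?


Step 1: z^2 term in f*g comes from: (1)*(3z^2) + (4z)*(-4z) + (3z^2)*(1)
Step 2: = 3 - 16 + 3
Step 3: = -10

-10


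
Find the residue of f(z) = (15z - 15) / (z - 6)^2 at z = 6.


Step 1: Pole of order 2 at z = 6
Step 2: Res = lim d/dz [(z - 6)^2 * f(z)] as z -> 6
Step 3: (z - 6)^2 * f(z) = 15z - 15
Step 4: d/dz[15z - 15] = 15

15


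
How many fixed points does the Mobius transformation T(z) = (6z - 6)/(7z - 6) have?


Step 1: Fixed points satisfy T(z) = z
Step 2: 7z^2 - 12z + 6 = 0
Step 3: Discriminant = (-12)^2 - 4*7*6 = -24
Step 4: Number of fixed points = 2

2


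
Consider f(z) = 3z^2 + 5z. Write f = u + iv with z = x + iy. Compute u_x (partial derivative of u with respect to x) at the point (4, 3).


Step 1: f(z) = 3(x+iy)^2 + 5(x+iy) + 0
Step 2: u = 3(x^2 - y^2) + 5x + 0
Step 3: u_x = 6x + 5
Step 4: At (4, 3): u_x = 24 + 5 = 29

29


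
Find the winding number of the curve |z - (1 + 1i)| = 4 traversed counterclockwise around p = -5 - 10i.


Step 1: Center c = (1, 1), radius = 4
Step 2: |p - c|^2 = (-6)^2 + (-11)^2 = 157
Step 3: r^2 = 16
Step 4: |p-c| > r so winding number = 0

0


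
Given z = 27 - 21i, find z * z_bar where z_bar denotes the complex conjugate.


Step 1: conj(z) = 27 + 21i
Step 2: z * conj(z) = 27^2 + (-21)^2
Step 3: = 729 + 441 = 1170

1170


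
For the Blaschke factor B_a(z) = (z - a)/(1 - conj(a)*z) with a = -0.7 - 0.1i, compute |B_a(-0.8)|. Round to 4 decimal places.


Step 1: Numerator z0 - a = -0.8 - (-0.7 - 0.1i) = -0.1 + 0.1i
Step 2: Denominator 1 - conj(a)*z0 = 1 - (-0.7 + 0.1i)*(-0.8) = 0.44 + 0.08i
Step 3: |z0 - a|^2 = (-0.1)^2 + 0.1^2 = 0.02; |1 - conj(a)*z0|^2 = 0.44^2 + 0.08^2 = 0.2
Step 4: |B_a(-0.8)| = sqrt(0.02 / 0.2) = sqrt(0.1)
Step 5: = 0.3162

0.3162


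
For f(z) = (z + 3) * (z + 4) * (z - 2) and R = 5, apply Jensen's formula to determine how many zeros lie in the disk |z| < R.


Jensen's formula: (1/2pi)*integral log|f(Re^it)|dt = log|f(0)| + sum_{|a_k|<R} log(R/|a_k|)
Step 1: f(0) = 3 * 4 * (-2) = -24
Step 2: log|f(0)| = log|-3| + log|-4| + log|2| = 3.1781
Step 3: Zeros inside |z| < 5: -3, -4, 2
Step 4: Jensen sum = log(5/3) + log(5/4) + log(5/2) = 1.6503
Step 5: n(R) = number of terms in the Jensen sum = count of zeros inside |z| < 5 = 3

3


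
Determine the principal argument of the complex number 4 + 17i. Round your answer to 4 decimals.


Step 1: z = 4 + 17i
Step 2: arg(z) = atan2(17, 4)
Step 3: arg(z) = 1.3397

1.3397


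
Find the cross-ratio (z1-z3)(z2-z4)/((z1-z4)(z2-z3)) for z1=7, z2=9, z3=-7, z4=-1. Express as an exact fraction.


Step 1: (z1-z3)(z2-z4) = 14 * 10 = 140
Step 2: (z1-z4)(z2-z3) = 8 * 16 = 128
Step 3: Cross-ratio = 140/128 = 35/32

35/32


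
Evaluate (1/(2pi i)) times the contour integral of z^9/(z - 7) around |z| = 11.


Step 1: f(z) = z^9, a = 7 is inside |z| = 11
Step 2: By Cauchy integral formula: (1/(2pi*i)) * integral = f(a)
Step 3: f(7) = 7^9 = 40353607

40353607


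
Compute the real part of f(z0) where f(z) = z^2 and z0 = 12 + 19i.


Step 1: z0 = 12 + 19i
Step 2: z0^2 = 12^2 - 19^2 + 456i
Step 3: real part = 144 - 361 = -217

-217


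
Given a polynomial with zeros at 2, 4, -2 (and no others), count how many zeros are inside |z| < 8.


Step 1: Check each root:
  z = 2: |2| = 2 < 8
  z = 4: |4| = 4 < 8
  z = -2: |-2| = 2 < 8
Step 2: Count = 3

3


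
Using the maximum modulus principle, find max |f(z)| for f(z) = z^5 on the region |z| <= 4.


Step 1: On |z| = 4, |f(z)| = |z|^5 = 4^5
Step 2: By maximum modulus principle, maximum is on boundary.
Step 3: Maximum = 1024 = 1024

1024


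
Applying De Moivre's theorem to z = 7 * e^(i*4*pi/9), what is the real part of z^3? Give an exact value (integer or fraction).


Step 1: By De Moivre's theorem, z^3 = 7^3 * e^(i*3*4*pi/9) = 343 * (cos(4*pi/3) + i*sin(4*pi/3))
Step 2: |z|^3 = 7^3 = 343
Step 3: The angle 4*pi/3 already lies in [0, 2*pi)
Step 4: cos(4*pi/3) = -1/2
Step 5: Re(z^3) = 343 * (-1/2) = -343/2

-343/2


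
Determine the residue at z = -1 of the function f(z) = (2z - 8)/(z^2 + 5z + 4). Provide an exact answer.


Step 1: Q(z) = z^2 + 5z + 4 = (z + 1)(z + 4)
Step 2: Q'(z) = 2z + 5
Step 3: Q'(-1) = 3, P(-1) = -10
Step 4: Res = P(-1)/Q'(-1) = -10/3 = -10/3

-10/3


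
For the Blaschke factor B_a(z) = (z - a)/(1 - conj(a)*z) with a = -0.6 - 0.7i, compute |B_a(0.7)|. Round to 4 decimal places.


Step 1: Numerator z0 - a = 0.7 - (-0.6 - 0.7i) = 1.3 + 0.7i
Step 2: Denominator 1 - conj(a)*z0 = 1 - (-0.6 + 0.7i)*0.7 = 1.42 - 0.49i
Step 3: |z0 - a|^2 = 1.3^2 + 0.7^2 = 2.18; |1 - conj(a)*z0|^2 = 1.42^2 + (-0.49)^2 = 2.2565
Step 4: |B_a(0.7)| = sqrt(2.18 / 2.2565) = sqrt(0.966098)
Step 5: = 0.9829

0.9829


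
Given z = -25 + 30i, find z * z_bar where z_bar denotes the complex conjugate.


Step 1: conj(z) = -25 - 30i
Step 2: z * conj(z) = (-25)^2 + 30^2
Step 3: = 625 + 900 = 1525

1525


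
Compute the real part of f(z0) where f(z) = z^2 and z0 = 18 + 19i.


Step 1: z0 = 18 + 19i
Step 2: z0^2 = 18^2 - 19^2 + 684i
Step 3: real part = 324 - 361 = -37

-37


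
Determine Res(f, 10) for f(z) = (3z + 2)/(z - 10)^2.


Step 1: Pole of order 2 at z = 10
Step 2: Res = lim d/dz [(z - 10)^2 * f(z)] as z -> 10
Step 3: (z - 10)^2 * f(z) = 3z + 2
Step 4: d/dz[3z + 2] = 3

3


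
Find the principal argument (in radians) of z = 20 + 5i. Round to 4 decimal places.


Step 1: z = 20 + 5i
Step 2: arg(z) = atan2(5, 20)
Step 3: arg(z) = 0.245

0.245


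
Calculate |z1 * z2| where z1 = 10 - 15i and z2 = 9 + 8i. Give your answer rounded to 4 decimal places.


Step 1: |z1| = sqrt(10^2 + (-15)^2) = sqrt(325)
Step 2: |z2| = sqrt(9^2 + 8^2) = sqrt(145)
Step 3: |z1*z2| = |z1|*|z2| = sqrt(325) * sqrt(145) = sqrt(325 * 145) = sqrt(47125)
Step 4: = 217.0829

217.0829


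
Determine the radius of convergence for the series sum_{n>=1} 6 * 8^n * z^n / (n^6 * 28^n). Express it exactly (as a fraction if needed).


Step 1: General term a_n = 6 * 8^n / (n^6 * 28^n)
Step 2: By the root test, |a_n|^(1/n) = 6^(1/n) * 8 / (n^(6/n) * 28) -> 8/28 as n -> infinity (since 6^(1/n) -> 1 and n^(6/n) -> 1)
Step 3: R = 1/lim|a_n|^(1/n) = 28/8 = 7/2

7/2


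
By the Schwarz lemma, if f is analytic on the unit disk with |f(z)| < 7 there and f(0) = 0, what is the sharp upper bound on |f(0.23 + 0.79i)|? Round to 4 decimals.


Step 1: g = f/7 maps D -> D with g(0) = 0, so by the Schwarz lemma |g(z)| <= |z|, i.e. |f(z)| <= 7|z|; this is sharp (f(z) = 7z).
Step 2: |z0|^2 = 0.23^2 + 0.79^2 = 0.677
Step 3: |z0| = sqrt(0.677) = 0.8228
Step 4: Best bound = 7 * |z0| = 7 * 0.8228 = 5.7596

5.7596


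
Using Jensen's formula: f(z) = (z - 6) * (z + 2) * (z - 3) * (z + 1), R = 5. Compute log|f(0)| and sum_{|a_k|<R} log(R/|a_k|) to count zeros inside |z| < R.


Jensen's formula: (1/2pi)*integral log|f(Re^it)|dt = log|f(0)| + sum_{|a_k|<R} log(R/|a_k|)
Step 1: f(0) = (-6) * 2 * (-3) * 1 = 36
Step 2: log|f(0)| = log|6| + log|-2| + log|3| + log|-1| = 3.5835
Step 3: Zeros inside |z| < 5: -2, 3, -1
Step 4: Jensen sum = log(5/2) + log(5/3) + log(5/1) = 3.0366
Step 5: n(R) = number of terms in the Jensen sum = count of zeros inside |z| < 5 = 3

3


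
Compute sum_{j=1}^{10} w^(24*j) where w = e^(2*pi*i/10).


Step 1: The sum sum_{j=1}^{n} w^(k*j) equals n if n | k, else 0.
Step 2: Here n = 10, k = 24
Step 3: Does n divide k? 10 | 24 -> False
Step 4: Sum = 0

0


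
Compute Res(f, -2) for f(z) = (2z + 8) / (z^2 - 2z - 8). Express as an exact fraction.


Step 1: Q(z) = z^2 - 2z - 8 = (z + 2)(z - 4)
Step 2: Q'(z) = 2z - 2
Step 3: Q'(-2) = -6, P(-2) = 4
Step 4: Res = P(-2)/Q'(-2) = 4/(-6) = -2/3

-2/3


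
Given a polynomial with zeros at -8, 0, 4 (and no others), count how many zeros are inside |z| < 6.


Step 1: Check each root:
  z = -8: |-8| = 8 >= 6
  z = 0: |0| = 0 < 6
  z = 4: |4| = 4 < 6
Step 2: Count = 2

2


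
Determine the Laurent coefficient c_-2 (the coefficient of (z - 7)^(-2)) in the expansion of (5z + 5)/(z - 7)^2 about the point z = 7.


Step 1: Write the numerator in powers of (z - 7): 5z + 5 = 5(z - 7) + (5*7 + 5) = 5(z - 7) + 40
Step 2: Divide by (z - 7)^2: f(z) = 40(z - 7)^(-2) + 5(z - 7)^(-1)
Step 3: This finite sum is the Laurent series of f about z = 7.
Step 4: Coefficient of (z - 7)^(-2) = 5*7 + 5 = 40

40


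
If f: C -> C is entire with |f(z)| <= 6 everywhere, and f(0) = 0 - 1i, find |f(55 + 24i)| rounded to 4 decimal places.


Step 1: By Liouville's theorem, a bounded entire function is constant.
Step 2: f(z) = f(0) = 0 - 1i for all z.
Step 3: |f(w)| = |0 - 1i| = sqrt(0 + 1)
Step 4: = 1.0

1.0


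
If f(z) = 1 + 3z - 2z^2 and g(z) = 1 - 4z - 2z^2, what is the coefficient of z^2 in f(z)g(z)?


Step 1: z^2 term in f*g comes from: (1)*(-2z^2) + (3z)*(-4z) + (-2z^2)*(1)
Step 2: = -2 - 12 - 2
Step 3: = -16

-16


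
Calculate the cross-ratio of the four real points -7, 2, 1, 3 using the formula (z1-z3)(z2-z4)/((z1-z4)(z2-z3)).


Step 1: (z1-z3)(z2-z4) = (-8) * (-1) = 8
Step 2: (z1-z4)(z2-z3) = (-10) * 1 = -10
Step 3: Cross-ratio = -8/10 = -4/5

-4/5


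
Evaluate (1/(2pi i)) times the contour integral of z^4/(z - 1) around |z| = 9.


Step 1: f(z) = z^4, a = 1 is inside |z| = 9
Step 2: By Cauchy integral formula: (1/(2pi*i)) * integral = f(a)
Step 3: f(1) = 1^4 = 1

1


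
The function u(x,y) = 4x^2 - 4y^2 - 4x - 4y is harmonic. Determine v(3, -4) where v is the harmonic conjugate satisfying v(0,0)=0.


Step 1: v_x = -u_y = 8y + 4
Step 2: v_y = u_x = 8x - 4
Step 3: v = 8xy + 4x - 4y + C
Step 4: v(0,0) = 0 => C = 0
Step 5: v(3, -4) = -68

-68


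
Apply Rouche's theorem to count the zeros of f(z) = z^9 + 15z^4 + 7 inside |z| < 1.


Step 1: On |z| = 1 the three terms have sizes |z^9| = 1^9 = 1, |15z^4| = 15*1^4 = 15, |7| = 7
Step 2: The dominant term is g(z) = 15z^4; let h(z) = z^9 + 7 so f = g + h
Step 3: On |z| = 1: |g| = 15 and |h| <= 1 + 7 = 8
Step 4: Since 15 > 8, |h| < |g| on |z| = 1, so by Rouche f has the same number of zeros as g inside |z| < 1
Step 5: g(z) = 15z^4 has 4 zeros (at the origin, multiplicity 4) inside |z| < 1. Answer = 4

4


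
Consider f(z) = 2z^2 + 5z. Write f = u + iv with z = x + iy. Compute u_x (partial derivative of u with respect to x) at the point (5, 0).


Step 1: f(z) = 2(x+iy)^2 + 5(x+iy) + 0
Step 2: u = 2(x^2 - y^2) + 5x + 0
Step 3: u_x = 4x + 5
Step 4: At (5, 0): u_x = 20 + 5 = 25

25


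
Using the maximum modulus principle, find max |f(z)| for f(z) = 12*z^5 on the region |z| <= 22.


Step 1: On |z| = 22, |f(z)| = 12 * |z|^5 = 12 * 22^5
Step 2: By maximum modulus principle, maximum is on boundary.
Step 3: Maximum = 12 * 5153632 = 61843584

61843584


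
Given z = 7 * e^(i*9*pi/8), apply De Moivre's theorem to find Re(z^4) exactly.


Step 1: By De Moivre's theorem, z^4 = 7^4 * e^(i*4*9*pi/8) = 2401 * (cos(9*pi/2) + i*sin(9*pi/2))
Step 2: |z|^4 = 7^4 = 2401
Step 3: Reduce the angle mod 2*pi: 9*pi/2 - 4*pi = pi/2
Step 4: cos(pi/2) = 0
Step 5: Re(z^4) = 2401 * 0 = 0

0


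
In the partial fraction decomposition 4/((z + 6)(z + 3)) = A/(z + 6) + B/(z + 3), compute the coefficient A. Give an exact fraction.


Step 1: Multiply both sides by (z + 6) and set z = -6
Step 2: A = 4 / (-6 + 3)
Step 3: A = 4 / (-3)
Step 4: A = -4/3

-4/3


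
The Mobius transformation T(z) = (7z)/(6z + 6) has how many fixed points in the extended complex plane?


Step 1: Fixed points satisfy T(z) = z
Step 2: 6z^2 - z = 0
Step 3: Discriminant = (-1)^2 - 4*6*0 = 1
Step 4: Number of fixed points = 2

2


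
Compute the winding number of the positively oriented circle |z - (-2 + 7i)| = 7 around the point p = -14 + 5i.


Step 1: Center c = (-2, 7), radius = 7
Step 2: |p - c|^2 = (-12)^2 + (-2)^2 = 148
Step 3: r^2 = 49
Step 4: |p-c| > r so winding number = 0

0


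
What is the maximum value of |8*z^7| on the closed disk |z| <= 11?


Step 1: On |z| = 11, |f(z)| = 8 * |z|^7 = 8 * 11^7
Step 2: By maximum modulus principle, maximum is on boundary.
Step 3: Maximum = 8 * 19487171 = 155897368

155897368


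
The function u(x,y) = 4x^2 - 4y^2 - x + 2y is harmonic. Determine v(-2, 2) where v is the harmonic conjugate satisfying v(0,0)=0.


Step 1: v_x = -u_y = 8y - 2
Step 2: v_y = u_x = 8x - 1
Step 3: v = 8xy - 2x - y + C
Step 4: v(0,0) = 0 => C = 0
Step 5: v(-2, 2) = -30

-30


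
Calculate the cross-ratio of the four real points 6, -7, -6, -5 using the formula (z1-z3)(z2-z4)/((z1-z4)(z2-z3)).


Step 1: (z1-z3)(z2-z4) = 12 * (-2) = -24
Step 2: (z1-z4)(z2-z3) = 11 * (-1) = -11
Step 3: Cross-ratio = 24/11 = 24/11

24/11


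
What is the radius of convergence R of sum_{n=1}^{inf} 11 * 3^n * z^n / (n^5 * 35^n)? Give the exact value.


Step 1: General term a_n = 11 * 3^n / (n^5 * 35^n)
Step 2: By the root test, |a_n|^(1/n) = 11^(1/n) * 3 / (n^(5/n) * 35) -> 3/35 as n -> infinity (since 11^(1/n) -> 1 and n^(5/n) -> 1)
Step 3: R = 1/lim|a_n|^(1/n) = 35/3

35/3


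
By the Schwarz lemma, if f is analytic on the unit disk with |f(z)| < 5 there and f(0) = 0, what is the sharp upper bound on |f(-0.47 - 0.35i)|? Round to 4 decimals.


Step 1: g = f/5 maps D -> D with g(0) = 0, so by the Schwarz lemma |g(z)| <= |z|, i.e. |f(z)| <= 5|z|; this is sharp (f(z) = 5z).
Step 2: |z0|^2 = (-0.47)^2 + (-0.35)^2 = 0.3434
Step 3: |z0| = sqrt(0.3434) = 0.586003
Step 4: Best bound = 5 * |z0| = 5 * 0.586003 = 2.93

2.93


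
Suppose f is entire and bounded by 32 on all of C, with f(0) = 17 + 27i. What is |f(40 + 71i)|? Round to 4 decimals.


Step 1: By Liouville's theorem, a bounded entire function is constant.
Step 2: f(z) = f(0) = 17 + 27i for all z.
Step 3: |f(w)| = |17 + 27i| = sqrt(289 + 729)
Step 4: = 31.9061

31.9061


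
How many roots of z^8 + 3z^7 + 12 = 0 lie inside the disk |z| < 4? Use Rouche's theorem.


Step 1: On |z| = 4 the three terms have sizes |z^8| = 4^8 = 65536, |3z^7| = 3*4^7 = 49152, |12| = 12
Step 2: The dominant term is g(z) = z^8; let h(z) = 3z^7 + 12 so f = g + h
Step 3: On |z| = 4: |g| = 65536 and |h| <= 49152 + 12 = 49164
Step 4: Since 65536 > 49164, |h| < |g| on |z| = 4, so by Rouche f has the same number of zeros as g inside |z| < 4
Step 5: g(z) = z^8 has 8 zeros (all at the origin) inside |z| < 4. Answer = 8

8


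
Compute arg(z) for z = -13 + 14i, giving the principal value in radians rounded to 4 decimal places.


Step 1: z = -13 + 14i
Step 2: arg(z) = atan2(14, -13)
Step 3: arg(z) = 2.3192

2.3192


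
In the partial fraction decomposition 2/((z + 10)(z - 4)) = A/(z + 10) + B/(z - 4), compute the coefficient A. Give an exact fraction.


Step 1: Multiply both sides by (z + 10) and set z = -10
Step 2: A = 2 / (-10 - 4)
Step 3: A = 2 / (-14)
Step 4: A = -1/7

-1/7


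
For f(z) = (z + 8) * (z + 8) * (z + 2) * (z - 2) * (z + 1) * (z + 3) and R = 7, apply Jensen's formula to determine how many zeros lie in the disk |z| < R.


Jensen's formula: (1/2pi)*integral log|f(Re^it)|dt = log|f(0)| + sum_{|a_k|<R} log(R/|a_k|)
Step 1: f(0) = 8 * 8 * 2 * (-2) * 1 * 3 = -768
Step 2: log|f(0)| = log|-8| + log|-8| + log|-2| + log|2| + log|-1| + log|-3| = 6.6438
Step 3: Zeros inside |z| < 7: -2, 2, -1, -3
Step 4: Jensen sum = log(7/2) + log(7/2) + log(7/1) + log(7/3) = 5.2987
Step 5: n(R) = number of terms in the Jensen sum = count of zeros inside |z| < 7 = 4

4


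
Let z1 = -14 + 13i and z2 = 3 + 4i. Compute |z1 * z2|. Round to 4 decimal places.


Step 1: |z1| = sqrt((-14)^2 + 13^2) = sqrt(365)
Step 2: |z2| = sqrt(3^2 + 4^2) = sqrt(25)
Step 3: |z1*z2| = |z1|*|z2| = sqrt(365) * sqrt(25) = sqrt(365 * 25) = sqrt(9125)
Step 4: = 95.5249

95.5249


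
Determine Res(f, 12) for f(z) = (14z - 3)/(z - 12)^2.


Step 1: Pole of order 2 at z = 12
Step 2: Res = lim d/dz [(z - 12)^2 * f(z)] as z -> 12
Step 3: (z - 12)^2 * f(z) = 14z - 3
Step 4: d/dz[14z - 3] = 14

14


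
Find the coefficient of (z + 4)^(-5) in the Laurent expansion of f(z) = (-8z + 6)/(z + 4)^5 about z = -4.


Step 1: Write the numerator in powers of (z + 4): -8z + 6 = -8(z + 4) + (-8*(-4) + 6) = -8(z + 4) + 38
Step 2: Divide by (z + 4)^5: f(z) = 38(z + 4)^(-5) - 8(z + 4)^(-4)
Step 3: This finite sum is the Laurent series of f about z = -4.
Step 4: Coefficient of (z + 4)^(-5) = -8*(-4) + 6 = 38

38


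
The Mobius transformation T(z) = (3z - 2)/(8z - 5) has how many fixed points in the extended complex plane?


Step 1: Fixed points satisfy T(z) = z
Step 2: 8z^2 - 8z + 2 = 0
Step 3: Discriminant = (-8)^2 - 4*8*2 = 0
Step 4: Number of fixed points = 1

1


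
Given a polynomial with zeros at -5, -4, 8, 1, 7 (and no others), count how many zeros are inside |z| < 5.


Step 1: Check each root:
  z = -5: |-5| = 5 >= 5
  z = -4: |-4| = 4 < 5
  z = 8: |8| = 8 >= 5
  z = 1: |1| = 1 < 5
  z = 7: |7| = 7 >= 5
Step 2: Count = 2

2


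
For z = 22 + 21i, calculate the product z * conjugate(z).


Step 1: conj(z) = 22 - 21i
Step 2: z * conj(z) = 22^2 + 21^2
Step 3: = 484 + 441 = 925

925


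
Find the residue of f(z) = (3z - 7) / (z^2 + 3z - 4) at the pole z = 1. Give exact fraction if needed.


Step 1: Q(z) = z^2 + 3z - 4 = (z - 1)(z + 4)
Step 2: Q'(z) = 2z + 3
Step 3: Q'(1) = 5, P(1) = -4
Step 4: Res = P(1)/Q'(1) = -4/5 = -4/5

-4/5


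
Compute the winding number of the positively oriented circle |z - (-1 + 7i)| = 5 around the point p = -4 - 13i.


Step 1: Center c = (-1, 7), radius = 5
Step 2: |p - c|^2 = (-3)^2 + (-20)^2 = 409
Step 3: r^2 = 25
Step 4: |p-c| > r so winding number = 0

0


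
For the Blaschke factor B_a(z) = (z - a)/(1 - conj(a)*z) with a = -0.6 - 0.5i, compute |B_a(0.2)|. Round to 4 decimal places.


Step 1: Numerator z0 - a = 0.2 - (-0.6 - 0.5i) = 0.8 + 0.5i
Step 2: Denominator 1 - conj(a)*z0 = 1 - (-0.6 + 0.5i)*0.2 = 1.12 - 0.1i
Step 3: |z0 - a|^2 = 0.8^2 + 0.5^2 = 0.89; |1 - conj(a)*z0|^2 = 1.12^2 + (-0.1)^2 = 1.2644
Step 4: |B_a(0.2)| = sqrt(0.89 / 1.2644) = sqrt(0.703891)
Step 5: = 0.839

0.839


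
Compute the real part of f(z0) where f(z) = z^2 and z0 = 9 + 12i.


Step 1: z0 = 9 + 12i
Step 2: z0^2 = 9^2 - 12^2 + 216i
Step 3: real part = 81 - 144 = -63

-63


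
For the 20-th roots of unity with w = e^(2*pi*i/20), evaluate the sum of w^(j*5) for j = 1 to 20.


Step 1: The sum sum_{j=1}^{n} w^(k*j) equals n if n | k, else 0.
Step 2: Here n = 20, k = 5
Step 3: Does n divide k? 20 | 5 -> False
Step 4: Sum = 0

0


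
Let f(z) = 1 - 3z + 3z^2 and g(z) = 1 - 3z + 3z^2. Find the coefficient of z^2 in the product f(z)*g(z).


Step 1: z^2 term in f*g comes from: (1)*(3z^2) + (-3z)*(-3z) + (3z^2)*(1)
Step 2: = 3 + 9 + 3
Step 3: = 15

15


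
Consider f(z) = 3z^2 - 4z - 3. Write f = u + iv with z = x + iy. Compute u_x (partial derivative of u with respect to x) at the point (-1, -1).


Step 1: f(z) = 3(x+iy)^2 - 4(x+iy) - 3
Step 2: u = 3(x^2 - y^2) - 4x - 3
Step 3: u_x = 6x - 4
Step 4: At (-1, -1): u_x = -6 - 4 = -10

-10


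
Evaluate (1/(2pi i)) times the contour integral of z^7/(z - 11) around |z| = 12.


Step 1: f(z) = z^7, a = 11 is inside |z| = 12
Step 2: By Cauchy integral formula: (1/(2pi*i)) * integral = f(a)
Step 3: f(11) = 11^7 = 19487171

19487171


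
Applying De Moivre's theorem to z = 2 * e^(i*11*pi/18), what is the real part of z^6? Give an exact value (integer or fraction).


Step 1: By De Moivre's theorem, z^6 = 2^6 * e^(i*6*11*pi/18) = 64 * (cos(11*pi/3) + i*sin(11*pi/3))
Step 2: |z|^6 = 2^6 = 64
Step 3: Reduce the angle mod 2*pi: 11*pi/3 - 2*pi = 5*pi/3
Step 4: cos(5*pi/3) = 1/2
Step 5: Re(z^6) = 64 * 1/2 = 32

32


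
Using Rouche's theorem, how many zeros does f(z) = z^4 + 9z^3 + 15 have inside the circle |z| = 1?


Step 1: On |z| = 1 the three terms have sizes |z^4| = 1^4 = 1, |9z^3| = 9*1^3 = 9, |15| = 15
Step 2: The dominant term is g(z) = 15; let h(z) = z^4 + 9z^3 so f = g + h
Step 3: On |z| = 1: |g| = 15 and |h| <= 1 + 9 = 10
Step 4: Since 15 > 10, |h| < |g| on |z| = 1, so by Rouche f has the same number of zeros as g inside |z| < 1
Step 5: g(z) = 15 is a nonzero constant with no zeros inside |z| < 1. Answer = 0

0


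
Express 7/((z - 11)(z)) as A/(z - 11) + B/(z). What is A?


Step 1: Multiply both sides by (z - 11) and set z = 11
Step 2: A = 7 / (11 - 0)
Step 3: A = 7 / 11
Step 4: A = 7/11

7/11


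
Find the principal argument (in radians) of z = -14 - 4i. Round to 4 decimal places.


Step 1: z = -14 - 4i
Step 2: arg(z) = atan2(-4, -14)
Step 3: arg(z) = -2.8633

-2.8633


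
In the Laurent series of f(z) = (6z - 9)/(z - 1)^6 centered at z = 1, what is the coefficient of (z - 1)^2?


Step 1: Write the numerator in powers of (z - 1): 6z - 9 = 6(z - 1) + (6*1 - 9) = 6(z - 1) - 3
Step 2: Divide by (z - 1)^6: f(z) = -3(z - 1)^(-6) + 6(z - 1)^(-5)
Step 3: This finite sum is the Laurent series of f about z = 1.
Step 4: Only the powers -6 and -5 appear, so the coefficient of (z - 1)^2 = 0

0


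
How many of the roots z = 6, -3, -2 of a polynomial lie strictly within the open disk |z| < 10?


Step 1: Check each root:
  z = 6: |6| = 6 < 10
  z = -3: |-3| = 3 < 10
  z = -2: |-2| = 2 < 10
Step 2: Count = 3

3


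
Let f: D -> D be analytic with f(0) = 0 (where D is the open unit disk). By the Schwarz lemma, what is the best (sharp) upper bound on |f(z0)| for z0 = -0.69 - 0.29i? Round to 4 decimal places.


Step 1: Schwarz lemma: if f: D -> D is analytic with f(0) = 0, then |f(z)| <= |z| for all z in D, and this is sharp (f(z) = z).
Step 2: |z0|^2 = (-0.69)^2 + (-0.29)^2 = 0.5602
Step 3: |z0| = sqrt(0.5602) = 0.748465
Step 4: Best bound = |z0| = 0.7485

0.7485


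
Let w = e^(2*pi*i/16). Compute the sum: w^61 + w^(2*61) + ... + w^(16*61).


Step 1: The sum sum_{j=1}^{n} w^(k*j) equals n if n | k, else 0.
Step 2: Here n = 16, k = 61
Step 3: Does n divide k? 16 | 61 -> False
Step 4: Sum = 0

0
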